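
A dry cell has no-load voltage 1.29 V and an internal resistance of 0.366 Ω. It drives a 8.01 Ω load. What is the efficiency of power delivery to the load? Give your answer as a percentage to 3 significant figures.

Both r and R carry the same current, so the power split is just the resistance split: η = R/(R+r).
η = R / (R + r) = 8.01 / (8.01 + 0.366) = 0.9563

95.6 %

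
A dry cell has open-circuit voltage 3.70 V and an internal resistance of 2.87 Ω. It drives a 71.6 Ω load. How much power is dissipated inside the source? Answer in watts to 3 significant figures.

0.00708 W

r is in series with the load, so it carries the full circuit current — the loss in it is I²r.
I = ε / (r + R) = 3.70 / (2.87 + 71.6) = 0.04968 A
P_int = I² r = (0.04968)² × 2.87 = 0.007085 W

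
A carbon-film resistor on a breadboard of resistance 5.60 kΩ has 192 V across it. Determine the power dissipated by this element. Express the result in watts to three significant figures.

6.58 W

V and R are stated; P = V²/R avoids computing the current.
P = (192 V)² / 5600 Ω = 6.583 W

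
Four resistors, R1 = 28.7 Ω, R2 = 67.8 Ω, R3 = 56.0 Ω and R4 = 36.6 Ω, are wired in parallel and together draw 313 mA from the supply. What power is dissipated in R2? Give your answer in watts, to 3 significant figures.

Parallel branches share V, not I — compute V via R_eq, then use V²/R for the target branch.
1/R_eq = 1/28.7 + 1/67.8 + 1/56.0 + 1/36.6 ⇒ R_eq = 10.55 Ω
V = I_total × R_eq = 0.3130 × 10.55 = 3.303 V
P_R2 = V² / R2 = (3.303)² / 67.8 = 0.1609 W

0.161 W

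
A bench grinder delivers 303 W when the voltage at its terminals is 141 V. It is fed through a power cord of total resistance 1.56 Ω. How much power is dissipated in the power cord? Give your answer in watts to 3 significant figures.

7.20 W

The power cord is a series resistance carrying the load current; its dissipation is I²R_line.
I = P / V = 303 / 141 = 2.149 A through the power cord.
P_line = I² R_line = (2.149)² × 1.56 = 7.204 W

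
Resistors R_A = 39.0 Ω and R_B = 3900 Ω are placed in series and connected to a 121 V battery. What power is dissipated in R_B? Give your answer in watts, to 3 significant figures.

In a series string the same current flows through every resistor — find that current, then P = I²R for the one we want.
R_total = 39.0 + 3900 = 3939 Ω
I = V / R_total = 121 / 3939 = 0.03072 A
P_R_B = I² × R_B = (0.03072)² × 3900 = 3.680 W

3.68 W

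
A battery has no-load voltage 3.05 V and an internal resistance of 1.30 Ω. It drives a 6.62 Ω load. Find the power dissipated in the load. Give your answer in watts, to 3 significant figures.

The internal resistance and the load are in series, so the same I flows through both; get I from ε/(r+R), then I²R for the load.
I = ε / (r + R) = 3.05 / (1.30 + 6.62) = 0.3851 A
P_load = I² R = (0.3851)² × 6.62 = 0.9818 W

0.982 W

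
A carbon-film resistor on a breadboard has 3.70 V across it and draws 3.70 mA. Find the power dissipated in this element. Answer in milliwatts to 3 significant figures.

13.7 mW

V and I are known directly — P = V I, no intermediate step needed.
P = 3.70 V × 0.003700 A = 0.01369 W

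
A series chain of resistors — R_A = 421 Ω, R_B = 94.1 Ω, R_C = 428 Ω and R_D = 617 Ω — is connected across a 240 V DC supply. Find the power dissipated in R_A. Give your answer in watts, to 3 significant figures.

9.96 W

Every series element carries the same I. Get I from the total resistance, then P = I² × R_A.
R_total = 421 + 94.1 + 428 + 617 = 1560 Ω
I = V / R_total = 240 / 1560 = 0.1538 A
P_R_A = I² × R_A = (0.1538)² × 421 = 9.963 W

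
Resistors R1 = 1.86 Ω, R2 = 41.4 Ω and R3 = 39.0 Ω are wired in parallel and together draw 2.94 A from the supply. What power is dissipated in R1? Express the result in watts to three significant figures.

We need the common branch voltage; get it from I_total × R_eq, then P = V²/R for the branch.
1/R_eq = 1/1.86 + 1/41.4 + 1/39.0 ⇒ R_eq = 1.702 Ω
V = I_total × R_eq = 2.940 × 1.702 = 5.005 V
P_R1 = V² / R1 = (5.005)² / 1.86 = 13.47 W

13.5 W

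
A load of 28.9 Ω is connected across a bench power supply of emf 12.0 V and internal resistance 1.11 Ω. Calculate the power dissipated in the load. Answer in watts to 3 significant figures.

Load and internal resistance form a series loop — compute the loop current, then the load power via I²R.
I = ε / (r + R) = 12.0 / (1.11 + 28.9) = 0.3999 A
P_load = I² R = (0.3999)² × 28.9 = 4.621 W

4.62 W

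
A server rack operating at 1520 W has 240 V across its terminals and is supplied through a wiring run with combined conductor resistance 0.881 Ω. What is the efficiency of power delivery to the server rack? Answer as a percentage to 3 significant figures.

I = P / V = 1520 / 240 = 6.333 A through the wiring run.
P_line = I² R_line = (6.333)² × 0.881 = 35.34 W
P_source = P_load + P_line = 1520 + 35.34 = 1555 W
η = P_load / P_source = 1520 / 1555 = 0.9773

97.7 %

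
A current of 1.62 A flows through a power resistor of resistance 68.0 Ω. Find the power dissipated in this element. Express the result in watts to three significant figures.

Knowing I and R, the power is just I²R — no need to find V first.
P = (1.620 A)² × 68.0 Ω = 178.5 W

178 W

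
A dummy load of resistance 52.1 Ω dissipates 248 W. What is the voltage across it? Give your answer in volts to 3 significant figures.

114 V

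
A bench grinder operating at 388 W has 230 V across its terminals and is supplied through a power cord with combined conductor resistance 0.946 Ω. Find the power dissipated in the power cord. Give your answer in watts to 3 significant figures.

The power cord is a series resistance carrying the load current; its dissipation is I²R_line.
I = P / V = 388 / 230 = 1.687 A through the power cord.
P_line = I² R_line = (1.687)² × 0.946 = 2.692 W

2.69 W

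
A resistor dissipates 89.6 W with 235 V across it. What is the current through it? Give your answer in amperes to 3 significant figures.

Inverting the appropriate power form: I = P / V.
I = 89.6 / 235 = 0.3813 A

0.381 A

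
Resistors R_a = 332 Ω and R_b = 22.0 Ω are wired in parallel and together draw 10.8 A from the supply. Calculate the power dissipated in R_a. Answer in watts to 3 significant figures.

150 W

The branches share the same voltage, but only the total current is given — find V from the equivalent resistance first.
1/R_eq = 1/332 + 1/22.0 ⇒ R_eq = 20.63 Ω
V = I_total × R_eq = 10.80 × 20.63 = 222.8 V
P_R_a = V² / R_a = (222.8)² / 332 = 149.6 W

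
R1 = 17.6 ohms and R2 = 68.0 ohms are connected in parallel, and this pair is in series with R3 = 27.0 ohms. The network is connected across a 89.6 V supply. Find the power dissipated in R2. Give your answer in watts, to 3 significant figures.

Reduce the parallel combination to a single R_p; the circuit then becomes R_p in series with the remaining resistor.
R_p = (17.6×68.0)/(17.6+68.0) = 13.98 Ω
R_total = R_p + 27.0 = 13.98 + 27.0 = 40.98 Ω
I = V / R_total = 89.6 / 40.98 = 2.186 A
Voltage across the parallel pair: V_p = I × R_p = 2.186 × 13.98 = 30.57 V
Use P = V²/R for R2 with V = V_p.
P_R2 = (30.57)² / 68.0 = 13.74 W

13.7 W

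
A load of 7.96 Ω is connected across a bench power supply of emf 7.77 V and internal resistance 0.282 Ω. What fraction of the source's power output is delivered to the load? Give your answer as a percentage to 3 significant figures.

The source delivers εI, of which I²R reaches the load and I²r is lost; since I is common, η = R/(R+r).
η = R / (R + r) = 7.96 / (7.96 + 0.282) = 0.9658

96.6 %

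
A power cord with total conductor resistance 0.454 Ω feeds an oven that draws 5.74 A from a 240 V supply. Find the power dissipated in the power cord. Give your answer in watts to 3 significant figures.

15.0 W

The power cord and load are in series, so the same current flows in both; the loss is I²R_line.
The power cord carries the full 5.74 A.
P_line = I² R_line = (5.740)² × 0.454 = 14.96 W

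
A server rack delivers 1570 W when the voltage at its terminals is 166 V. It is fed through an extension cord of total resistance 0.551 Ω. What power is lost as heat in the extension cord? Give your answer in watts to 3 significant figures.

49.3 W

Line loss is just I²R for the cable — we know both I and R_line directly.
I = P / V = 1570 / 166 = 9.458 A through the extension cord.
P_line = I² R_line = (9.458)² × 0.551 = 49.29 W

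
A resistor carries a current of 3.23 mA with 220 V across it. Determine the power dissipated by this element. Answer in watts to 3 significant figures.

0.711 W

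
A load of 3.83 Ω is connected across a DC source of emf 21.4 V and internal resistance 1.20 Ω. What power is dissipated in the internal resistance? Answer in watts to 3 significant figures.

r is in series with the load, so it carries the full circuit current — the loss in it is I²r.
I = ε / (r + R) = 21.4 / (1.20 + 3.83) = 4.254 A
P_int = I² r = (4.254)² × 1.20 = 21.72 W

21.7 W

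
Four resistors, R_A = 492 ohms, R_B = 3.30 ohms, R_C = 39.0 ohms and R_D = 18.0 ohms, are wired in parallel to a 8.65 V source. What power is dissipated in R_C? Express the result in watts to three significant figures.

Parallel branches share the same voltage; P = V²/R gives the branch power in one step.
P_R_C = V² / R_C = (8.65)² / 39.0 Ω = 1.919 W

1.92 W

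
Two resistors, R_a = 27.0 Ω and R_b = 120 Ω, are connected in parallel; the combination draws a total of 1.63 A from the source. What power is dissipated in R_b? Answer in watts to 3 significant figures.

Parallel branches share V, not I — compute V via R_eq, then use V²/R for the target branch.
1/R_eq = 1/27.0 + 1/120 ⇒ R_eq = 22.04 Ω
V = I_total × R_eq = 1.630 × 22.04 = 35.93 V
P_R_b = V² / R_b = (35.93)² / 120 = 10.76 W

10.8 W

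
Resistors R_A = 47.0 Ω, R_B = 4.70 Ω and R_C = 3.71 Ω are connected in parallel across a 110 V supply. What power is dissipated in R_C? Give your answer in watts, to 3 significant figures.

3260 W

R_C sits directly across the source, so P = V²/R with V = 110 V.
P_R_C = V² / R_C = (110)² / 3.71 Ω = 3261 W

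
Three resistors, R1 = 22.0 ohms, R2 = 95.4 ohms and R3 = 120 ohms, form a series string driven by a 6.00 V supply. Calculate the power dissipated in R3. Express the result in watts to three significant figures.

Series elements share the same current, so find I first, then use P = I²R.
R_total = 22.0 + 95.4 + 120 = 237.4 Ω
I = V / R_total = 6.00 / 237.4 = 0.02527 A
P_R3 = I² × R3 = (0.02527)² × 120 = 0.07665 W

0.0767 W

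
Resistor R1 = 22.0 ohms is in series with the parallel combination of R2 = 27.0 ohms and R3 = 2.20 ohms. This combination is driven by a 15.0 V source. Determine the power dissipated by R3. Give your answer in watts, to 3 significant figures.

Collapse R2‖R3 to a single equivalent, reducing the network to two series elements.
R_p = (27.0×2.20)/(27.0+2.20) = 2.034 Ω
R_total = 22.0 + 2.034 = 24.03 Ω
I = V / R_total = 15.0 / 24.03 = 0.6241 A
Voltage across the parallel pair: V_p = I × R_p = 0.6241 × 2.034 = 1.270 V
R3 is across V_p, so use P = V²/R for that branch.
P_R3 = (1.270)² / 2.20 = 0.7327 W

0.733 W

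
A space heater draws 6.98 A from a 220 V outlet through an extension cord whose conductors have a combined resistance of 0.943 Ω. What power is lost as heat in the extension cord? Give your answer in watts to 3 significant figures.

Line loss is just I²R for the cable — we know both I and R_line directly.
The extension cord carries the full 6.98 A.
P_line = I² R_line = (6.980)² × 0.943 = 45.94 W

45.9 W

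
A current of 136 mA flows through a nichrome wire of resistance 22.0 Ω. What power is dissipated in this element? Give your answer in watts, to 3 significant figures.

The current through and the resistance of the element are both given; use P = I²R.
P = (0.1360 A)² × 22.0 Ω = 0.4069 W

0.407 W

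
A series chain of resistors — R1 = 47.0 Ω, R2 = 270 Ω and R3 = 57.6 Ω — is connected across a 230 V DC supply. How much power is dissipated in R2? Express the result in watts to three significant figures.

102 W

Every series element carries the same I. Get I from the total resistance, then P = I² × R2.
R_total = 47.0 + 270 + 57.6 = 374.6 Ω
I = V / R_total = 230 / 374.6 = 0.6140 A
P_R2 = I² × R2 = (0.6140)² × 270 = 101.8 W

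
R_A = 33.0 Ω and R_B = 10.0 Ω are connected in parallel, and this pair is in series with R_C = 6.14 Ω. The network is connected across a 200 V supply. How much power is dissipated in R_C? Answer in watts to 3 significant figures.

Combine R_A and R_B into their parallel equivalent first, reducing the network to two series resistors.
R_p = (33.0×10.0)/(33.0+10.0) = 7.674 Ω
R_total = R_p + 6.14 = 7.674 + 6.14 = 13.81 Ω
I = V / R_total = 200 / 13.81 = 14.48 A
R_C carries the full series current, so P = I²R.
P_R_C = (14.48)² × 6.14 = 1287 W

1290 W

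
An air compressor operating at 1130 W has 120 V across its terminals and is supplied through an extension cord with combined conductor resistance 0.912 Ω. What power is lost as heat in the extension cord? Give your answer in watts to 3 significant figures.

80.9 W

The extension cord is a series resistance carrying the load current; its dissipation is I²R_line.
I = P / V = 1130 / 120 = 9.417 A through the extension cord.
P_line = I² R_line = (9.417)² × 0.912 = 80.87 W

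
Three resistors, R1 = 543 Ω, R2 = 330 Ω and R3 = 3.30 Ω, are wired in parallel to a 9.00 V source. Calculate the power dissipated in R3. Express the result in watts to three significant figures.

The supply voltage appears across each parallel branch — just use P = V²/R3.
P_R3 = V² / R3 = (9.00)² / 3.30 Ω = 24.55 W

24.5 W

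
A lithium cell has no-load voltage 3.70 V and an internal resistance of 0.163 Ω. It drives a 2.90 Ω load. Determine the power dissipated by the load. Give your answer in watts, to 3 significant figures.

4.23 W

With r and R in series, I = ε/(r+R); the load dissipates I²R.
I = ε / (r + R) = 3.70 / (0.163 + 2.90) = 1.208 A
P_load = I² R = (1.208)² × 2.90 = 4.232 W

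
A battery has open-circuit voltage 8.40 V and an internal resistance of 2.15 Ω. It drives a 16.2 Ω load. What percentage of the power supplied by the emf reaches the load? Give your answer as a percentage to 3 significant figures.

88.3 %

Efficiency is P_load / P_total. With a series r and R sharing the same I, P = I²R for each, so η = R/(R+r).
η = R / (R + r) = 16.2 / (16.2 + 2.15) = 0.8828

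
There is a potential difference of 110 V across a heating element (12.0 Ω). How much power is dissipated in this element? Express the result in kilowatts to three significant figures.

V and R are stated; P = V²/R avoids computing the current.
P = (110 V)² / 12.0 Ω = 1008 W

1.01 kW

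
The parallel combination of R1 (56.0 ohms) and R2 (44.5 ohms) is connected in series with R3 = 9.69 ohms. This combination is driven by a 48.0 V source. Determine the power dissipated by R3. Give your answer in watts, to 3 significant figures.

Reduce the parallel combination to a single R_p; the circuit then becomes R_p in series with the remaining resistor.
R_p = (56.0×44.5)/(56.0+44.5) = 24.80 Ω
R_total = R_p + 9.69 = 24.80 + 9.69 = 34.49 Ω
I = V / R_total = 48.0 / 34.49 = 1.392 A
All the supply current flows through R3; use P = I²R3.
P_R3 = (1.392)² × 9.69 = 18.77 W

18.8 W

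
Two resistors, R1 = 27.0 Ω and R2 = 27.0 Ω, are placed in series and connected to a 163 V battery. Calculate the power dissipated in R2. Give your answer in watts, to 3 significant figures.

246 W

The current is common to all series resistors; compute it, then apply P = I²R for the target.
R_total = 27.0 + 27.0 = 54.00 Ω
I = V / R_total = 163 / 54.00 = 3.019 A
P_R2 = I² × R2 = (3.019)² × 27.0 = 246.0 W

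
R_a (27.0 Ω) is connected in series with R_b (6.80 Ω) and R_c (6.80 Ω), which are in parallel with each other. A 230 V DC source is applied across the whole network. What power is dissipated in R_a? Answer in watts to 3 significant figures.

Reduce the parallel pair to R_p first; the network is then a simple series string.
R_p = (6.80×6.80)/(6.80+6.80) = 3.400 Ω
R_total = 27.0 + 3.400 = 30.40 Ω
I = V / R_total = 230 / 30.40 = 7.566 A
R_a carries the full series current, so P = I²R.
P_R_a = (7.566)² × 27.0 = 1546 W

1550 W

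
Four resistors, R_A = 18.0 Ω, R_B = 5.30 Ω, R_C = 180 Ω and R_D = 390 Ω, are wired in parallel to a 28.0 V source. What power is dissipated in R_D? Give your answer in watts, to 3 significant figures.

Each parallel branch sees the full supply voltage, so P = V²/R applies directly to the target branch.
P_R_D = V² / R_D = (28.0)² / 390 Ω = 2.010 W

2.01 W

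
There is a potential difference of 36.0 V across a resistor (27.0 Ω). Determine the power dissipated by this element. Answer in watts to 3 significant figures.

48.0 W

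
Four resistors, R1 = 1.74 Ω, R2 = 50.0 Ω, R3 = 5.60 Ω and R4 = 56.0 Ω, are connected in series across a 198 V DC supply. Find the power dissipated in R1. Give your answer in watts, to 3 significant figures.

5.31 W

Series elements share the same current, so find I first, then use P = I²R.
R_total = 1.74 + 50.0 + 5.60 + 56.0 = 113.3 Ω
I = V / R_total = 198 / 113.3 = 1.747 A
P_R1 = I² × R1 = (1.747)² × 1.74 = 5.310 W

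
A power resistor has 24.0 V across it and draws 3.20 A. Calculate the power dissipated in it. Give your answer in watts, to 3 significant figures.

Since both terminal voltage and current are stated, P = V I gives the power in one step.
P = 24.0 V × 3.200 A = 76.80 W

76.8 W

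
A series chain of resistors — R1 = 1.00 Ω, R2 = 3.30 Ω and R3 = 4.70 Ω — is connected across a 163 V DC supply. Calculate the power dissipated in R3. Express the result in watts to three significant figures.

1540 W

Since the resistors are in series they all carry the loop current I = V/R_total; the power in any one is I²R.
R_total = 1.00 + 3.30 + 4.70 = 9.000 Ω
I = V / R_total = 163 / 9.000 = 18.11 A
P_R3 = I² × R3 = (18.11)² × 4.70 = 1542 W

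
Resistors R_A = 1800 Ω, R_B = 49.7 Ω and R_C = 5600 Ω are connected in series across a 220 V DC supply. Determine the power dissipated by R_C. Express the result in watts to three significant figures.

4.88 W

Since the resistors are in series they all carry the loop current I = V/R_total; the power in any one is I²R.
R_total = 1800 + 49.7 + 5600 = 7450 Ω
I = V / R_total = 220 / 7450 = 0.02953 A
P_R_C = I² × R_C = (0.02953)² × 5600 = 4.884 W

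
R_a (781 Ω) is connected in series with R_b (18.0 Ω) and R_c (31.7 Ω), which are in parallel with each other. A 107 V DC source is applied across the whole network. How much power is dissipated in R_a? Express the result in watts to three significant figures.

14.2 W

Reduce the parallel pair to R_p first; the network is then a simple series string.
R_p = (18.0×31.7)/(18.0+31.7) = 11.48 Ω
R_total = 781 + 11.48 = 792.5 Ω
I = V / R_total = 107 / 792.5 = 0.1350 A
All the current flows through R_a; use P = I²R.
P_R_a = (0.1350)² × 781 = 14.24 W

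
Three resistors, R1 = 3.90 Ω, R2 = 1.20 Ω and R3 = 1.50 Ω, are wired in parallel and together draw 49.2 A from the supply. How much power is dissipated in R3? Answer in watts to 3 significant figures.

523 W

The branches share the same voltage, but only the total current is given — find V from the equivalent resistance first.
1/R_eq = 1/3.90 + 1/1.20 + 1/1.50 ⇒ R_eq = 0.5693 Ω
V = I_total × R_eq = 49.20 × 0.5693 = 28.01 V
P_R3 = V² / R3 = (28.01)² / 1.50 = 523.1 W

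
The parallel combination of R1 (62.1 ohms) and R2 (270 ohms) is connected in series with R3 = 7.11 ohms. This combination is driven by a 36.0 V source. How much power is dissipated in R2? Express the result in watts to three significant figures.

Combine R1 and R2 into their parallel equivalent first, reducing the network to two series resistors.
R_p = (62.1×270)/(62.1+270) = 50.49 Ω
R_total = R_p + 7.11 = 50.49 + 7.11 = 57.60 Ω
I = V / R_total = 36.0 / 57.60 = 0.6250 A
Voltage across the parallel pair: V_p = I × R_p = 0.6250 × 50.49 = 31.56 V
R2 sits across V_p; its power is V_p²/R.
P_R2 = (31.56)² / 270 = 3.688 W

3.69 W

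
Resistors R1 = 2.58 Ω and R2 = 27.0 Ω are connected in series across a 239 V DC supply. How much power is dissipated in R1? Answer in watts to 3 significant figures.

In a series string the same current flows through every resistor — find that current, then P = I²R for the one we want.
R_total = 2.58 + 27.0 = 29.58 Ω
I = V / R_total = 239 / 29.58 = 8.080 A
P_R1 = I² × R1 = (8.080)² × 2.58 = 168.4 W

168 W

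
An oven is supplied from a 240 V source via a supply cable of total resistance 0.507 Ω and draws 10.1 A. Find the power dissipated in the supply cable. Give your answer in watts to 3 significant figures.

51.7 W

Only the current and the line resistance are needed for the I²R loss.
The supply cable carries the full 10.1 A.
P_line = I² R_line = (10.10)² × 0.507 = 51.72 W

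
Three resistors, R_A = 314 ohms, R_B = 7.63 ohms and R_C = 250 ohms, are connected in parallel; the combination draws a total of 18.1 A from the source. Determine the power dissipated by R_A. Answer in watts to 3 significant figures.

Only the total current is stated, so first find the parallel equivalent to get the voltage across the combination.
1/R_eq = 1/314 + 1/7.63 + 1/250 ⇒ R_eq = 7.233 Ω
V = I_total × R_eq = 18.10 × 7.233 = 130.9 V
P_R_A = V² / R_A = (130.9)² / 314 = 54.59 W

54.6 W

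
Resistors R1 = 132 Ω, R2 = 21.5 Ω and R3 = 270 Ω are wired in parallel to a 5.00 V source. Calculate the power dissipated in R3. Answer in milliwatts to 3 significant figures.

92.6 mW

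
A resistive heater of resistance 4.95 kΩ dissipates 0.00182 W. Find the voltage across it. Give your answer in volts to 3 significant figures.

3.00 V

Inverting the appropriate power form: V = √(P R).
V = √(0.00182 × 4950) = 3.001 V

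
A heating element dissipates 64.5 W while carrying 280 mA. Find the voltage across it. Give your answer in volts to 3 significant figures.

230 V

The two known quantities fix the third via V = P / I.
V = 64.5 / 0.2800 = 230.4 V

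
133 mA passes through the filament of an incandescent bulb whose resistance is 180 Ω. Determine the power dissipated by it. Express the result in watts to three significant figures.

3.18 W

Current and resistance are given, so P = I²R is the direct form.
P = (0.1330 A)² × 180 Ω = 3.184 W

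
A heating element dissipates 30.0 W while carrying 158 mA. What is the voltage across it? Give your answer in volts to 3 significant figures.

From P = V I = I²R = V²/R, with the two given quantities we get V = P / I.
V = 30.0 / 0.1580 = 189.9 V

190 V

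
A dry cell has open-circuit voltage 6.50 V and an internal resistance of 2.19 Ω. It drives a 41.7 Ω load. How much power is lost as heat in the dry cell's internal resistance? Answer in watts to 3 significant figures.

r is in series with the load, so it carries the full circuit current — the loss in it is I²r.
I = ε / (r + R) = 6.50 / (2.19 + 41.7) = 0.1481 A
P_int = I² r = (0.1481)² × 2.19 = 0.04803 W

0.0480 W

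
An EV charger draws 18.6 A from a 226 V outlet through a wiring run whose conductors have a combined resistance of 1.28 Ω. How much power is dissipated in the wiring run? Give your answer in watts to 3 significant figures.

The wiring run and load are in series, so the same current flows in both; the loss is I²R_line.
The wiring run carries the full 18.6 A.
P_line = I² R_line = (18.60)² × 1.28 = 442.8 W

443 W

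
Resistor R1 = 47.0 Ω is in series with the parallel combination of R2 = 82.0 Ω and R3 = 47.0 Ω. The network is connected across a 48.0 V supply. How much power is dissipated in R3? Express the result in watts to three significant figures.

Reduce the parallel pair to R_p first; the network is then a simple series string.
R_p = (82.0×47.0)/(82.0+47.0) = 29.88 Ω
R_total = 47.0 + 29.88 = 76.88 Ω
I = V / R_total = 48.0 / 76.88 = 0.6244 A
Voltage across the parallel pair: V_p = I × R_p = 0.6244 × 29.88 = 18.65 V
R3 sees V_p directly, so P = V_p² / R3.
P_R3 = (18.65)² / 47.0 = 7.404 W

7.40 W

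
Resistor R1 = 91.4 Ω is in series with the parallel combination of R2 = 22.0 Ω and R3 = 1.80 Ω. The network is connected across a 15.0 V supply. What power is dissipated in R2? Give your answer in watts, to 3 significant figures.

0.00327 W

Reduce the parallel pair to R_p first; the network is then a simple series string.
R_p = (22.0×1.80)/(22.0+1.80) = 1.664 Ω
R_total = 91.4 + 1.664 = 93.06 Ω
I = V / R_total = 15.0 / 93.06 = 0.1612 A
Voltage across the parallel pair: V_p = I × R_p = 0.1612 × 1.664 = 0.2682 V
With V_p across R2, its power is V_p²/R2.
P_R2 = (0.2682)² / 22.0 = 0.003269 W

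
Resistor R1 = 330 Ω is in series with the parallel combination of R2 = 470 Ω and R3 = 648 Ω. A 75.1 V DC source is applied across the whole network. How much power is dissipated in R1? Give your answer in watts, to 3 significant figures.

5.13 W

Collapse R2‖R3 to a single equivalent, reducing the network to two series elements.
R_p = (470×648)/(470+648) = 272.4 Ω
R_total = 330 + 272.4 = 602.4 Ω
I = V / R_total = 75.1 / 602.4 = 0.1247 A
All the current flows through R1; use P = I²R.
P_R1 = (0.1247)² × 330 = 5.129 W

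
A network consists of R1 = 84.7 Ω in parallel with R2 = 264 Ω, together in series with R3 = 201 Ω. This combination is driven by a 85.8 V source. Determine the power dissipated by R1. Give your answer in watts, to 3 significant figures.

5.08 W

Reduce the parallel combination to a single R_p; the circuit then becomes R_p in series with the remaining resistor.
R_p = (84.7×264)/(84.7+264) = 64.13 Ω
R_total = R_p + 201 = 64.13 + 201 = 265.1 Ω
I = V / R_total = 85.8 / 265.1 = 0.3236 A
Voltage across the parallel pair: V_p = I × R_p = 0.3236 × 64.13 = 20.75 V
Use P = V²/R for R1 with V = V_p.
P_R1 = (20.75)² / 84.7 = 5.085 W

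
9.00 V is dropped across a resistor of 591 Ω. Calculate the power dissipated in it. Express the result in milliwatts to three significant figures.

137 mW

Voltage and resistance are given, so P = V²/R is the one-step route.
P = (9.00 V)² / 591 Ω = 0.1371 W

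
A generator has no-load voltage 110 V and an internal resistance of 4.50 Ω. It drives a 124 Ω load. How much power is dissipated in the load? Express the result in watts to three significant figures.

90.9 W

With r and R in series, I = ε/(r+R); the load dissipates I²R.
I = ε / (r + R) = 110 / (4.50 + 124) = 0.8560 A
P_load = I² R = (0.8560)² × 124 = 90.87 W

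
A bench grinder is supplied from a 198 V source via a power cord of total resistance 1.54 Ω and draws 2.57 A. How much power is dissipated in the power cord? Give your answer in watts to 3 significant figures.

10.2 W

Line loss is just I²R for the cable — we know both I and R_line directly.
The power cord carries the full 2.57 A.
P_line = I² R_line = (2.570)² × 1.54 = 10.17 W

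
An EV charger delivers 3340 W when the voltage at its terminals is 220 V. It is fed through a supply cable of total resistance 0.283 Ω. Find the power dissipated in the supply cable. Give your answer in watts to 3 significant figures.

Only the current and the line resistance are needed for the I²R loss.
I = P / V = 3340 / 220 = 15.18 A through the supply cable.
P_line = I² R_line = (15.18)² × 0.283 = 65.23 W

65.2 W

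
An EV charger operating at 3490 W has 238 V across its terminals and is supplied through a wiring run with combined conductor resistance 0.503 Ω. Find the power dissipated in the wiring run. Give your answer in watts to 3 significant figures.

108 W

The wiring run and load are in series, so the same current flows in both; the loss is I²R_line.
I = P / V = 3490 / 238 = 14.66 A through the wiring run.
P_line = I² R_line = (14.66)² × 0.503 = 108.2 W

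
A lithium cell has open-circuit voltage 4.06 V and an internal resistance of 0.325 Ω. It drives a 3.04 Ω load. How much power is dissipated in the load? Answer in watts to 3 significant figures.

With r and R in series, I = ε/(r+R); the load dissipates I²R.
I = ε / (r + R) = 4.06 / (0.325 + 3.04) = 1.207 A
P_load = I² R = (1.207)² × 3.04 = 4.425 W

4.43 W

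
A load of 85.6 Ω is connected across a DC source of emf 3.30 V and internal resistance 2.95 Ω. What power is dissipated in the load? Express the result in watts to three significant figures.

With r and R in series, I = ε/(r+R); the load dissipates I²R.
I = ε / (r + R) = 3.30 / (2.95 + 85.6) = 0.03727 A
P_load = I² R = (0.03727)² × 85.6 = 0.1189 W

0.119 W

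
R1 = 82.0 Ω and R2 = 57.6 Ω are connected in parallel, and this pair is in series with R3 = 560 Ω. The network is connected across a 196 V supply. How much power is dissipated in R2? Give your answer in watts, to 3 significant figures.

Combine R1 and R2 into their parallel equivalent first, reducing the network to two series resistors.
R_p = (82.0×57.6)/(82.0+57.6) = 33.83 Ω
R_total = R_p + 560 = 33.83 + 560 = 593.8 Ω
I = V / R_total = 196 / 593.8 = 0.3301 A
Voltage across the parallel pair: V_p = I × R_p = 0.3301 × 33.83 = 11.17 V
R2 sits across V_p; its power is V_p²/R.
P_R2 = (11.17)² / 57.6 = 2.165 W

2.17 W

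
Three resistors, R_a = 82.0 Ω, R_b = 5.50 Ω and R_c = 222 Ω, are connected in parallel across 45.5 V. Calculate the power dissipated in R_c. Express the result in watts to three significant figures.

Parallel branches share the same voltage; P = V²/R gives the branch power in one step.
P_R_c = V² / R_c = (45.5)² / 222 Ω = 9.325 W

9.33 W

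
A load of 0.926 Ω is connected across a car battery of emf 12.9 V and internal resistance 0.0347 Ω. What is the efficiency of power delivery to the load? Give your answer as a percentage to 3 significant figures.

Both r and R carry the same current, so the power split is just the resistance split: η = R/(R+r).
η = R / (R + r) = 0.926 / (0.926 + 0.0347) = 0.9639

96.4 %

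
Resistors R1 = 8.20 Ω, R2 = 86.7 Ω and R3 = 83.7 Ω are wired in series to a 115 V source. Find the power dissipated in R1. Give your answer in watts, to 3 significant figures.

Since the resistors are in series they all carry the loop current I = V/R_total; the power in any one is I²R.
R_total = 8.20 + 86.7 + 83.7 = 178.6 Ω
I = V / R_total = 115 / 178.6 = 0.6439 A
P_R1 = I² × R1 = (0.6439)² × 8.20 = 3.400 W

3.40 W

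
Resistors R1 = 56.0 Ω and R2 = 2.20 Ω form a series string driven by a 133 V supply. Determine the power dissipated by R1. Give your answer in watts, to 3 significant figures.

In a series string the same current flows through every resistor — find that current, then P = I²R for the one we want.
R_total = 56.0 + 2.20 = 58.20 Ω
I = V / R_total = 133 / 58.20 = 2.285 A
P_R1 = I² × R1 = (2.285)² × 56.0 = 292.4 W

292 W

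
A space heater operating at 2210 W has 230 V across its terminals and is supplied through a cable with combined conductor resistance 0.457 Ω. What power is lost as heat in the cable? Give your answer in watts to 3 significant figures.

The cable is a series resistance carrying the load current; its dissipation is I²R_line.
I = P / V = 2210 / 230 = 9.609 A through the cable.
P_line = I² R_line = (9.609)² × 0.457 = 42.19 W

42.2 W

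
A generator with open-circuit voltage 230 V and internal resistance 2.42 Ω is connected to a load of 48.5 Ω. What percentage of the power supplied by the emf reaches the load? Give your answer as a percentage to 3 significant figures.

95.2 %

The source delivers εI, of which I²R reaches the load and I²r is lost; since I is common, η = R/(R+r).
η = R / (R + r) = 48.5 / (48.5 + 2.42) = 0.9525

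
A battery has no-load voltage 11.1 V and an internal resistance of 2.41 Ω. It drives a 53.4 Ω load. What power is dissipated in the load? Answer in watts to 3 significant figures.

2.11 W

Find the circuit current first, then P = I²R for the load (series elements share I).
I = ε / (r + R) = 11.1 / (2.41 + 53.4) = 0.1989 A
P_load = I² R = (0.1989)² × 53.4 = 2.112 W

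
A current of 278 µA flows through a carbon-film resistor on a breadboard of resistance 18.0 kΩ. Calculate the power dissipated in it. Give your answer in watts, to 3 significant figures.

0.00139 W

Current and resistance are given, so P = I²R is the direct form.
P = (0.0002780 A)² × 18000 Ω = 0.001391 W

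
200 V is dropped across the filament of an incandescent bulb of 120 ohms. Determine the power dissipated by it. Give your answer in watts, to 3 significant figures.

We know the drop across the element and its resistance — P = V²/R, one step.
P = (200 V)² / 120 Ω = 333.3 W

333 W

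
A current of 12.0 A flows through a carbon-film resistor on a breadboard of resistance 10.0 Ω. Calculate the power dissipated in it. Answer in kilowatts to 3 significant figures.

1.44 kW

Knowing I and R, the power is just I²R — no need to find V first.
P = (12.00 A)² × 10.0 Ω = 1440 W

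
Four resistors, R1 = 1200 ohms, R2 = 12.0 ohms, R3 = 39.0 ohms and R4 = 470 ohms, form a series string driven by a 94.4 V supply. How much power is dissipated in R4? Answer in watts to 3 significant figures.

Since the resistors are in series they all carry the loop current I = V/R_total; the power in any one is I²R.
R_total = 1200 + 12.0 + 39.0 + 470 = 1721 Ω
I = V / R_total = 94.4 / 1721 = 0.05485 A
P_R4 = I² × R4 = (0.05485)² × 470 = 1.414 W

1.41 W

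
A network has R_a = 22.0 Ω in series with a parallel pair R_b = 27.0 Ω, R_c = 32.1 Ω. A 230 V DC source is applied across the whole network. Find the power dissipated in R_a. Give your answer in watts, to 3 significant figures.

Replace R_b and R_c with their parallel equivalent so the circuit becomes R_a in series with R_p.
R_p = (27.0×32.1)/(27.0+32.1) = 14.66 Ω
R_total = 22.0 + 14.66 = 36.66 Ω
I = V / R_total = 230 / 36.66 = 6.273 A
R_a is in the main series path, so its power is I²R_a.
P_R_a = (6.273)² × 22.0 = 865.7 W

866 W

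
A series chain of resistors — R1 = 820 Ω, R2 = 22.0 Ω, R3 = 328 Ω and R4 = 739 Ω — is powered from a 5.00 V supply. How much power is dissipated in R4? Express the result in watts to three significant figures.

Every series element carries the same I. Get I from the total resistance, then P = I² × R4.
R_total = 820 + 22.0 + 328 + 739 = 1909 Ω
I = V / R_total = 5.00 / 1909 = 0.002619 A
P_R4 = I² × R4 = (0.002619)² × 739 = 0.005070 W

0.00507 W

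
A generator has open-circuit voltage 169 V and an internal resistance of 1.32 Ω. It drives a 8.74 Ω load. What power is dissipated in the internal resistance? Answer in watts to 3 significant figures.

The source's internal resistance is just another series element carrying I; its dissipation is I²r.
I = ε / (r + R) = 169 / (1.32 + 8.74) = 16.80 A
P_int = I² r = (16.80)² × 1.32 = 372.5 W

373 W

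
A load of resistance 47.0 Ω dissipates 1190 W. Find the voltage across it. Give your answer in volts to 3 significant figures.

From P = V I = I²R = V²/R, with the two given quantities we get V = √(P R).
V = √(1190 × 47.0) = 236.5 V

236 V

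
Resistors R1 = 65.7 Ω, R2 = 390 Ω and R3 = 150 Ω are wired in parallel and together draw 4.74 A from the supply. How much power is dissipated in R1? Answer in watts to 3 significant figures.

Parallel branches share V, not I — compute V via R_eq, then use V²/R for the target branch.
1/R_eq = 1/65.7 + 1/390 + 1/150 ⇒ R_eq = 40.90 Ω
V = I_total × R_eq = 4.740 × 40.90 = 193.9 V
P_R1 = V² / R1 = (193.9)² / 65.7 = 572.0 W

572 W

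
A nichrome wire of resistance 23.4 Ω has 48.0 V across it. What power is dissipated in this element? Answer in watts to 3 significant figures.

With V across and R both known, P = V²/R gives the dissipation directly.
P = (48.0 V)² / 23.4 Ω = 98.46 W

98.5 W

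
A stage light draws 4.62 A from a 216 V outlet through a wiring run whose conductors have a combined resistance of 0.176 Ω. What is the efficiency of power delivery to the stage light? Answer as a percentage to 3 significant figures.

The wiring run carries the full 4.62 A.
P_line = I² R_line = (4.620)² × 0.176 = 3.757 W
P_source = V I = 216 × 4.620 = 997.9 W; P_load = 994.2 W
η = P_load / P_source = 994.2 / 997.9 = 0.9962

99.6 %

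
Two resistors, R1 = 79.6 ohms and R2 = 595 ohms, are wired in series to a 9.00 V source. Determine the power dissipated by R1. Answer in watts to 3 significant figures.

0.0142 W

The current is common to all series resistors; compute it, then apply P = I²R for the target.
R_total = 79.6 + 595 = 674.6 Ω
I = V / R_total = 9.00 / 674.6 = 0.01334 A
P_R1 = I² × R1 = (0.01334)² × 79.6 = 0.01417 W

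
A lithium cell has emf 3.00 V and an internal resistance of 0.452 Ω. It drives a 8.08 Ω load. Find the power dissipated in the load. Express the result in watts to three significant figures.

The internal resistance and the load are in series, so the same I flows through both; get I from ε/(r+R), then I²R for the load.
I = ε / (r + R) = 3.00 / (0.452 + 8.08) = 0.3516 A
P_load = I² R = (0.3516)² × 8.08 = 0.9990 W

0.999 W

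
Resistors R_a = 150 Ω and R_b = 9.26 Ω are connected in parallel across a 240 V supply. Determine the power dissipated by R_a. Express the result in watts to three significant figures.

R_a sits directly across the source, so P = V²/R with V = 240 V.
P_R_a = V² / R_a = (240)² / 150 Ω = 384.0 W

384 W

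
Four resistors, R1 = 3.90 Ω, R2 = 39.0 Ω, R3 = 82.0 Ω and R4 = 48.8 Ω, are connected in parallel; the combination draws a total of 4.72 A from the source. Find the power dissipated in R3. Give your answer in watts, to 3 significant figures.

Parallel branches share V, not I — compute V via R_eq, then use V²/R for the target branch.
1/R_eq = 1/3.90 + 1/39.0 + 1/82.0 + 1/48.8 ⇒ R_eq = 3.177 Ω
V = I_total × R_eq = 4.720 × 3.177 = 15.00 V
P_R3 = V² / R3 = (15.00)² / 82.0 = 2.743 W

2.74 W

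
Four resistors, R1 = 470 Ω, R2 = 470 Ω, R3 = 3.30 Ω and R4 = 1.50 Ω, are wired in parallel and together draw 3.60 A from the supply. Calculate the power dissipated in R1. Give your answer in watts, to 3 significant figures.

We need the common branch voltage; get it from I_total × R_eq, then P = V²/R for the branch.
1/R_eq = 1/470 + 1/470 + 1/3.30 + 1/1.50 ⇒ R_eq = 1.027 Ω
V = I_total × R_eq = 3.600 × 1.027 = 3.696 V
P_R1 = V² / R1 = (3.696)² / 470 = 0.02907 W

0.0291 W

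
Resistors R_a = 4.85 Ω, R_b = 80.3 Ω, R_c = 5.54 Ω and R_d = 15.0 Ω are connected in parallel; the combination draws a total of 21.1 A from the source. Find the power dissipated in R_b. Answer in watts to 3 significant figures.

25.6 W

The branches share the same voltage, but only the total current is given — find V from the equivalent resistance first.
1/R_eq = 1/4.85 + 1/80.3 + 1/5.54 + 1/15.0 ⇒ R_eq = 2.147 Ω
V = I_total × R_eq = 21.10 × 2.147 = 45.30 V
P_R_b = V² / R_b = (45.30)² / 80.3 = 25.55 W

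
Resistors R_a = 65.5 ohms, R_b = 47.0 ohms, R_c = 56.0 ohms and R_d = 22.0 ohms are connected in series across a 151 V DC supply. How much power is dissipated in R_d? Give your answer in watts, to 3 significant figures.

The current is common to all series resistors; compute it, then apply P = I²R for the target.
R_total = 65.5 + 47.0 + 56.0 + 22.0 = 190.5 Ω
I = V / R_total = 151 / 190.5 = 0.7927 A
P_R_d = I² × R_d = (0.7927)² × 22.0 = 13.82 W

13.8 W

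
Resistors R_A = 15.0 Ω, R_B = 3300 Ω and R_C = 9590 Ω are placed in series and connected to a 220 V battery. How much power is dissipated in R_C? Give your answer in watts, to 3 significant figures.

2.79 W

Since the resistors are in series they all carry the loop current I = V/R_total; the power in any one is I²R.
R_total = 15.0 + 3300 + 9590 = 12900 Ω
I = V / R_total = 220 / 12900 = 0.01705 A
P_R_C = I² × R_C = (0.01705)² × 9590 = 2.787 W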